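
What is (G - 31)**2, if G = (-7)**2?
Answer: 324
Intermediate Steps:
G = 49
(G - 31)**2 = (49 - 31)**2 = 18**2 = 324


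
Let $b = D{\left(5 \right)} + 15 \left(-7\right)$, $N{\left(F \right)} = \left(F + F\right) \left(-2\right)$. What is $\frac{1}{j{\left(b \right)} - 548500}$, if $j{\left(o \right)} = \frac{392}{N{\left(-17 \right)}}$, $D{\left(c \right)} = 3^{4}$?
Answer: $- \frac{17}{9324402} \approx -1.8232 \cdot 10^{-6}$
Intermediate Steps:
$D{\left(c \right)} = 81$
$N{\left(F \right)} = - 4 F$ ($N{\left(F \right)} = 2 F \left(-2\right) = - 4 F$)
$b = -24$ ($b = 81 + 15 \left(-7\right) = 81 - 105 = -24$)
$j{\left(o \right)} = \frac{98}{17}$ ($j{\left(o \right)} = \frac{392}{\left(-4\right) \left(-17\right)} = \frac{392}{68} = 392 \cdot \frac{1}{68} = \frac{98}{17}$)
$\frac{1}{j{\left(b \right)} - 548500} = \frac{1}{\frac{98}{17} - 548500} = \frac{1}{- \frac{9324402}{17}} = - \frac{17}{9324402}$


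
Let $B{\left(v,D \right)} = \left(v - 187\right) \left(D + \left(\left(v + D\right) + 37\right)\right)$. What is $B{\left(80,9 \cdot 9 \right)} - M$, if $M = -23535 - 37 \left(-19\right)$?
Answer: $-7021$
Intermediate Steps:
$B{\left(v,D \right)} = \left(-187 + v\right) \left(37 + v + 2 D\right)$ ($B{\left(v,D \right)} = \left(-187 + v\right) \left(D + \left(\left(D + v\right) + 37\right)\right) = \left(-187 + v\right) \left(D + \left(37 + D + v\right)\right) = \left(-187 + v\right) \left(37 + v + 2 D\right)$)
$M = -22832$ ($M = -23535 - -703 = -23535 + 703 = -22832$)
$B{\left(80,9 \cdot 9 \right)} - M = \left(-6919 + 80^{2} - 374 \cdot 9 \cdot 9 - 12000 + 2 \cdot 9 \cdot 9 \cdot 80\right) - -22832 = \left(-6919 + 6400 - 30294 - 12000 + 2 \cdot 81 \cdot 80\right) + 22832 = \left(-6919 + 6400 - 30294 - 12000 + 12960\right) + 22832 = -29853 + 22832 = -7021$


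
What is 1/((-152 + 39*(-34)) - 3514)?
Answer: -1/4992 ≈ -0.00020032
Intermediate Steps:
1/((-152 + 39*(-34)) - 3514) = 1/((-152 - 1326) - 3514) = 1/(-1478 - 3514) = 1/(-4992) = -1/4992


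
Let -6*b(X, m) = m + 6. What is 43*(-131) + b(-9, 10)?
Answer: -16907/3 ≈ -5635.7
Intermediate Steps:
b(X, m) = -1 - m/6 (b(X, m) = -(m + 6)/6 = -(6 + m)/6 = -1 - m/6)
43*(-131) + b(-9, 10) = 43*(-131) + (-1 - 1/6*10) = -5633 + (-1 - 5/3) = -5633 - 8/3 = -16907/3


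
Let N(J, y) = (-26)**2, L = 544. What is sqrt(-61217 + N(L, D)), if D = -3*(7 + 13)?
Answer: I*sqrt(60541) ≈ 246.05*I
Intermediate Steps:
D = -60 (D = -3*20 = -60)
N(J, y) = 676
sqrt(-61217 + N(L, D)) = sqrt(-61217 + 676) = sqrt(-60541) = I*sqrt(60541)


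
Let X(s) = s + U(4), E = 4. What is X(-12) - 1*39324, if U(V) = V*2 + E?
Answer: -39324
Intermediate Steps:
U(V) = 4 + 2*V (U(V) = V*2 + 4 = 2*V + 4 = 4 + 2*V)
X(s) = 12 + s (X(s) = s + (4 + 2*4) = s + (4 + 8) = s + 12 = 12 + s)
X(-12) - 1*39324 = (12 - 12) - 1*39324 = 0 - 39324 = -39324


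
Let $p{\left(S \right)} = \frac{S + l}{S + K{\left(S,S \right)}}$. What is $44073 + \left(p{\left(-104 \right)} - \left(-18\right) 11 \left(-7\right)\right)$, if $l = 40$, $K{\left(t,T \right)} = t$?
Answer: $\frac{554935}{13} \approx 42687.0$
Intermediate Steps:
$p{\left(S \right)} = \frac{40 + S}{2 S}$ ($p{\left(S \right)} = \frac{S + 40}{S + S} = \frac{40 + S}{2 S}$)
$44073 + \left(p{\left(-104 \right)} - \left(-18\right) 11 \left(-7\right)\right) = 44073 - \left(\left(-18\right) 11 \left(-7\right) - \frac{40 - 104}{2 \left(-104\right)}\right) = 44073 + \left(\frac{1}{2} \left(- \frac{1}{104}\right) \left(-64\right) - \left(-198\right) \left(-7\right)\right) = 44073 + \left(\frac{4}{13} - 1386\right) = 44073 - \frac{18014}{13} = \frac{554935}{13}$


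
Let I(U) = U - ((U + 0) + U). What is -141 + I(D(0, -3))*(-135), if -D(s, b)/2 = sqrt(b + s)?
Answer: -141 - 270*I*sqrt(3) ≈ -141.0 - 467.65*I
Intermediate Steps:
D(s, b) = -2*sqrt(b + s)
I(U) = -U (I(U) = U - (U + U) = U - 2*U = -U)
-141 + I(D(0, -3))*(-135) = -141 - (-2)*sqrt(-3 + 0)*(-135) = -141 - (-2)*sqrt(-3)*(-135) = -141 - (-2)*I*sqrt(3)*(-135) = -141 + (2*I*sqrt(3))*(-135) = -141 - 270*I*sqrt(3)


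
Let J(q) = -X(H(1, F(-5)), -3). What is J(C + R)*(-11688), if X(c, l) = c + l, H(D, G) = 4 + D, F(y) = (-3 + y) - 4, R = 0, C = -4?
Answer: 23376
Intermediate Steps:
F(y) = -7 + y
J(q) = -2 (J(q) = -((4 + 1) - 3) = -(5 - 3) = -1*2 = -2)
J(C + R)*(-11688) = -2*(-11688) = 23376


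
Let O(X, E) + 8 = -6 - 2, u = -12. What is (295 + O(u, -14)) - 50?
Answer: 229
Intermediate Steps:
O(X, E) = -16 (O(X, E) = -8 + (-6 - 2) = -8 - 8 = -16)
(295 + O(u, -14)) - 50 = (295 - 16) - 50 = 279 - 50 = 229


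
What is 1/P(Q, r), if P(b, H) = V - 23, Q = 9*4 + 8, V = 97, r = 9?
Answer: 1/74 ≈ 0.013514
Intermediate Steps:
Q = 44 (Q = 36 + 8 = 44)
P(b, H) = 74 (P(b, H) = 97 - 23 = 74)
1/P(Q, r) = 1/74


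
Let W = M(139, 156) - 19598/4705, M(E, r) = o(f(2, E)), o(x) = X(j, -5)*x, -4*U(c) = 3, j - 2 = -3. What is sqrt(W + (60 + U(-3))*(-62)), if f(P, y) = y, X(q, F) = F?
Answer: I*sqrt(387191209210)/9410 ≈ 66.126*I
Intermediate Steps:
j = -1 (j = 2 - 3 = -1)
U(c) = -3/4 (U(c) = -1/4*3 = -3/4)
o(x) = -5*x
M(E, r) = -5*E
W = -3289573/4705 (W = -5*139 - 19598/4705 = -695 - 19598/4705 = -3289573/4705 ≈ -699.17)
sqrt(W + (60 + U(-3))*(-62)) = sqrt(-3289573/4705 + (60 - 3/4)*(-62)) = sqrt(-3289573/4705 + (237/4)*(-62)) = sqrt(-3289573/4705 - 7347/2) = sqrt(-41146781/9410) = I*sqrt(387191209210)/9410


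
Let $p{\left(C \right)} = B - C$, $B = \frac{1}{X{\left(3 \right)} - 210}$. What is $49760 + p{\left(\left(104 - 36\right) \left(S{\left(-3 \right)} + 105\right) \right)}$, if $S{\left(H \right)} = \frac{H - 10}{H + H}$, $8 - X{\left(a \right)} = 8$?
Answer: $\frac{8919259}{210} \approx 42473.0$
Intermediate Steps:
$X{\left(a \right)} = 0$ ($X{\left(a \right)} = 8 - 8 = 0$)
$S{\left(H \right)} = \frac{-10 + H}{2 H}$
$B = - \frac{1}{210}$ ($B = \frac{1}{0 - 210} = \frac{1}{-210} = - \frac{1}{210} \approx -0.0047619$)
$p{\left(C \right)} = - \frac{1}{210} - C$
$49760 + p{\left(\left(104 - 36\right) \left(S{\left(-3 \right)} + 105\right) \right)} = 49760 - \left(\frac{1}{210} + \left(104 - 36\right) \left(\frac{-10 - 3}{2 \left(-3\right)} + 105\right)\right) = 49760 - \left(\frac{1}{210} + 68 \left(\frac{1}{2} \left(- \frac{1}{3}\right) \left(-13\right) + 105\right)\right) = 49760 - \left(\frac{1}{210} + 68 \left(\frac{13}{6} + 105\right)\right) = 49760 - \left(\frac{1}{210} + 68 \cdot \frac{643}{6}\right) = 49760 - \frac{1530341}{210} = \frac{8919259}{210}$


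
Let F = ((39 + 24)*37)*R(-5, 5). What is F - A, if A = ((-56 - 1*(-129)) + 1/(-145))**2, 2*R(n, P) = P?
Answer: 21004263/42050 ≈ 499.51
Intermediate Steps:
R(n, P) = P/2
F = 11655/2 (F = ((39 + 24)*37)*((1/2)*5) = (63*37)*(5/2) = 2331*(5/2) = 11655/2 ≈ 5827.5)
A = 112021056/21025 (A = ((-56 + 129) - 1/145)**2 = (73 - 1/145)**2 = (10584/145)**2 = 112021056/21025 ≈ 5328.0)
F - A = 11655/2 - 1*112021056/21025 = 11655/2 - 112021056/21025 = 21004263/42050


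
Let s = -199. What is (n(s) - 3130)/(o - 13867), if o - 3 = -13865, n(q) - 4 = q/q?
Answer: 3125/27729 ≈ 0.11270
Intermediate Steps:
n(q) = 5 (n(q) = 4 + q/q = 4 + 1 = 5)
o = -13862 (o = 3 - 13865 = -13862)
(n(s) - 3130)/(o - 13867) = (5 - 3130)/(-13862 - 13867) = -3125/(-27729) = -3125*(-1/27729) = 3125/27729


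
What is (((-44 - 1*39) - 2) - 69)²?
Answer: 23716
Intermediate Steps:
(((-44 - 1*39) - 2) - 69)² = (((-44 - 39) - 2) - 69)² = ((-83 - 2) - 69)² = (-85 - 69)² = (-154)² = 23716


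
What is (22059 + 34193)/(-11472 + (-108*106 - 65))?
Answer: -56252/22985 ≈ -2.4473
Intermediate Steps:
(22059 + 34193)/(-11472 + (-108*106 - 65)) = 56252/(-11472 + (-11448 - 65)) = 56252/(-11472 - 11513) = 56252/(-22985) = 56252*(-1/22985) = -56252/22985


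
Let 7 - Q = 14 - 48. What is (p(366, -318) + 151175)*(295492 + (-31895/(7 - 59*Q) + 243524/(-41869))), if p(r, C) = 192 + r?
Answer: 4528001377108497319/100988028 ≈ 4.4837e+10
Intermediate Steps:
Q = 41 (Q = 7 - (14 - 48) = 7 - 1*(-34) = 7 + 34 = 41)
(p(366, -318) + 151175)*(295492 + (-31895/(7 - 59*Q) + 243524/(-41869))) = ((192 + 366) + 151175)*(295492 + (-31895/(7 - 59*41) + 243524/(-41869))) = (558 + 151175)*(295492 + (-31895/(7 - 2419) + 243524*(-1/41869))) = 151733*(295492 + (-31895/(-2412) - 243524/41869)) = 151733*(295492 + (-31895*(-1/2412) - 243524/41869)) = 151733*(295492 + (31895/2412 - 243524/41869)) = 151733*(295492 + 748031867/100988028) = 151733*(29841902401643/100988028) = 4528001377108497319/100988028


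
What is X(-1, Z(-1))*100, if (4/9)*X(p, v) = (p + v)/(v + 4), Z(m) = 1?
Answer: 0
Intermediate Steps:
X(p, v) = 9*(p + v)/(4*(4 + v)) (X(p, v) = 9*((p + v)/(v + 4))/4 = 9*((p + v)/(4 + v))/4 = 9*(p + v)/(4*(4 + v)))
X(-1, Z(-1))*100 = (9*(-1 + 1)/(4*(4 + 1)))*100 = ((9/4)*0/5)*100 = ((9/4)*(⅕)*0)*100 = 0*100 = 0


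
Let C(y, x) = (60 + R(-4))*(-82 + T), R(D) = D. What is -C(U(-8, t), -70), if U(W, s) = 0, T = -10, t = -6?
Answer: 5152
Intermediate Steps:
C(y, x) = -5152 (C(y, x) = (60 - 4)*(-82 - 10) = 56*(-92) = -5152)
-C(U(-8, t), -70) = -1*(-5152) = 5152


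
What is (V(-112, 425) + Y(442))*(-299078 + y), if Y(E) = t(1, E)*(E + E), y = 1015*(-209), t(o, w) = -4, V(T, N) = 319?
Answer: 1644572221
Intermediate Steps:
y = -212135
Y(E) = -8*E (Y(E) = -4*(E + E) = -8*E)
(V(-112, 425) + Y(442))*(-299078 + y) = (319 - 8*442)*(-299078 - 212135) = (319 - 3536)*(-511213) = -3217*(-511213) = 1644572221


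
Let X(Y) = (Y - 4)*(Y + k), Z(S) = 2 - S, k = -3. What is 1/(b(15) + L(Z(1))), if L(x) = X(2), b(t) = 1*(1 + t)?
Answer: 1/18 ≈ 0.055556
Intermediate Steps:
b(t) = 1 + t
X(Y) = (-4 + Y)*(-3 + Y) (X(Y) = (Y - 4)*(Y - 3) = (-4 + Y)*(-3 + Y))
L(x) = 2 (L(x) = 12 + 2² - 7*2 = 12 + 4 - 14 = 2)
1/(b(15) + L(Z(1))) = 1/((1 + 15) + 2) = 1/(16 + 2) = 1/18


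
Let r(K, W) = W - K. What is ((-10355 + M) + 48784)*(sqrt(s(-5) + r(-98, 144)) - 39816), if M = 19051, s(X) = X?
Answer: -2288623680 + 57480*sqrt(237) ≈ -2.2877e+9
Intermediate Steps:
((-10355 + M) + 48784)*(sqrt(s(-5) + r(-98, 144)) - 39816) = ((-10355 + 19051) + 48784)*(sqrt(-5 + (144 - 1*(-98))) - 39816) = (8696 + 48784)*(sqrt(-5 + (144 + 98)) - 39816) = 57480*(sqrt(-5 + 242) - 39816) = 57480*(sqrt(237) - 39816) = 57480*(-39816 + sqrt(237)) = -2288623680 + 57480*sqrt(237)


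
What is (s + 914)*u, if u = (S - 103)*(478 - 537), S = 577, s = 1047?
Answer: -54841326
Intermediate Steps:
u = -27966 (u = (577 - 103)*(478 - 537) = 474*(-59) = -27966)
(s + 914)*u = (1047 + 914)*(-27966) = 1961*(-27966) = -54841326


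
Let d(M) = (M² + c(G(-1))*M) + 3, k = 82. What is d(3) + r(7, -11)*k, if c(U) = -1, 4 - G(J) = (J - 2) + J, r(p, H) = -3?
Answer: -237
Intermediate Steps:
G(J) = 6 - 2*J (G(J) = 4 - ((J - 2) + J) = 4 - ((-2 + J) + J) = 4 - (-2 + 2*J) = 4 + (2 - 2*J) = 6 - 2*J)
d(M) = 3 + M² - M (d(M) = (M² - M) + 3 = 3 + M² - M)
d(3) + r(7, -11)*k = (3 + 3² - 1*3) - 3*82 = (3 + 9 - 3) - 246 = 9 - 246 = -237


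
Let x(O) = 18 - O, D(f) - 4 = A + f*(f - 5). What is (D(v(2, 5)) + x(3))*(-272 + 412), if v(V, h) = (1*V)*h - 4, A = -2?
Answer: 3220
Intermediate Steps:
v(V, h) = -4 + V*h (v(V, h) = V*h - 4 = -4 + V*h)
D(f) = 2 + f*(-5 + f) (D(f) = 4 + (-2 + f*(f - 5)) = 4 + (-2 + f*(-5 + f)) = 2 + f*(-5 + f))
(D(v(2, 5)) + x(3))*(-272 + 412) = ((2 + (-4 + 2*5)**2 - 5*(-4 + 2*5)) + (18 - 1*3))*(-272 + 412) = ((2 + (-4 + 10)**2 - 5*(-4 + 10)) + (18 - 3))*140 = ((2 + 6**2 - 5*6) + 15)*140 = ((2 + 36 - 30) + 15)*140 = (8 + 15)*140 = 23*140 = 3220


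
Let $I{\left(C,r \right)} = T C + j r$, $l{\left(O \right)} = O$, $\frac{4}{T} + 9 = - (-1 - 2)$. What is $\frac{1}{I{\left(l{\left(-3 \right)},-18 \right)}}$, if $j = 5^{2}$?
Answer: $- \frac{1}{448} \approx -0.0022321$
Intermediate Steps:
$j = 25$
$T = - \frac{2}{3}$ ($T = \frac{4}{-9 - \left(-1 - 2\right)} = \frac{4}{-9 - -3} = \frac{4}{-9 + 3} = \frac{4}{-6} = 4 \left(- \frac{1}{6}\right) = - \frac{2}{3} \approx -0.66667$)
$I{\left(C,r \right)} = 25 r - \frac{2 C}{3}$ ($I{\left(C,r \right)} = - \frac{2 C}{3} + 25 r = 25 r - \frac{2 C}{3}$)
$\frac{1}{I{\left(l{\left(-3 \right)},-18 \right)}} = \frac{1}{25 \left(-18\right) - -2} = \frac{1}{-450 + 2} = \frac{1}{-448} = - \frac{1}{448}$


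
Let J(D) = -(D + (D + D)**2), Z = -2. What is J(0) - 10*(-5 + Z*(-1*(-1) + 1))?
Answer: 90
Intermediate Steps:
J(D) = -D - 4*D**2 (J(D) = -(D + (2*D)**2) = -(D + 4*D**2) = -D - 4*D**2)
J(0) - 10*(-5 + Z*(-1*(-1) + 1)) = -1*0*(1 + 4*0) - 10*(-5 - 2*(-1*(-1) + 1)) = -1*0*(1 + 0) - 10*(-5 - 2*(1 + 1)) = -1*0*1 - 10*(-5 - 2*2) = 0 - 10*(-5 - 4) = 0 - 10*(-9) = 0 + 90 = 90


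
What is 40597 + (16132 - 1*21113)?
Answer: 35616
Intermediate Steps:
40597 + (16132 - 1*21113) = 40597 + (16132 - 21113) = 40597 - 4981 = 35616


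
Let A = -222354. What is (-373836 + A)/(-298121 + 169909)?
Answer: 42585/9158 ≈ 4.6500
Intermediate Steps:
(-373836 + A)/(-298121 + 169909) = (-373836 - 222354)/(-298121 + 169909) = -596190/(-128212) = -596190*(-1/128212) = 42585/9158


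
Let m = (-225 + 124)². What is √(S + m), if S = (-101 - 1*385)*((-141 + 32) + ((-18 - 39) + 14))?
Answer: √84073 ≈ 289.95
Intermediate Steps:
m = 10201 (m = (-101)² = 10201)
S = 73872 (S = (-101 - 385)*(-109 + (-57 + 14)) = -486*(-109 - 43) = -486*(-152) = 73872)
√(S + m) = √(73872 + 10201) = √84073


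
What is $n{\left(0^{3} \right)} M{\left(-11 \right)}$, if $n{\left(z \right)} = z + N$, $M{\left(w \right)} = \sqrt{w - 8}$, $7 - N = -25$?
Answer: $32 i \sqrt{19} \approx 139.48 i$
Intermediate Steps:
$N = 32$ ($N = 7 - -25 = 7 + 25 = 32$)
$M{\left(w \right)} = \sqrt{-8 + w}$
$n{\left(z \right)} = 32 + z$ ($n{\left(z \right)} = z + 32 = 32 + z$)
$n{\left(0^{3} \right)} M{\left(-11 \right)} = \left(32 + 0^{3}\right) \sqrt{-8 - 11} = \left(32 + 0\right) \sqrt{-19} = 32 i \sqrt{19}$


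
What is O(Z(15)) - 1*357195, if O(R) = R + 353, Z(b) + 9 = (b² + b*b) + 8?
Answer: -356393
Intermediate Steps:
Z(b) = -1 + 2*b² (Z(b) = -9 + ((b² + b*b) + 8) = -9 + ((b² + b²) + 8) = -9 + (2*b² + 8) = -9 + (8 + 2*b²) = -1 + 2*b²)
O(R) = 353 + R
O(Z(15)) - 1*357195 = (353 + (-1 + 2*15²)) - 1*357195 = (353 + (-1 + 2*225)) - 357195 = (353 + (-1 + 450)) - 357195 = (353 + 449) - 357195 = 802 - 357195 = -356393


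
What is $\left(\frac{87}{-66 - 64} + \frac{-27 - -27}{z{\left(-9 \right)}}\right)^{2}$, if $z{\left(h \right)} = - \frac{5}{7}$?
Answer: $\frac{7569}{16900} \approx 0.44787$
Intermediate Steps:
$z{\left(h \right)} = - \frac{5}{7}$ ($z{\left(h \right)} = \left(-5\right) \frac{1}{7} = - \frac{5}{7}$)
$\left(\frac{87}{-66 - 64} + \frac{-27 - -27}{z{\left(-9 \right)}}\right)^{2} = \left(\frac{87}{-66 - 64} + \frac{-27 - -27}{- \frac{5}{7}}\right)^{2} = \left(\frac{87}{-66 - 64} + \left(-27 + 27\right) \left(- \frac{7}{5}\right)\right)^{2} = \left(\frac{87}{-130} + 0 \left(- \frac{7}{5}\right)\right)^{2} = \left(87 \left(- \frac{1}{130}\right) + 0\right)^{2} = \left(- \frac{87}{130} + 0\right)^{2} = \left(- \frac{87}{130}\right)^{2} = \frac{7569}{16900}$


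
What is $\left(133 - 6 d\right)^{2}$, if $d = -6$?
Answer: $28561$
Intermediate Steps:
$\left(133 - 6 d\right)^{2} = \left(133 - -36\right)^{2} = \left(133 + 36\right)^{2} = 169^{2} = 28561$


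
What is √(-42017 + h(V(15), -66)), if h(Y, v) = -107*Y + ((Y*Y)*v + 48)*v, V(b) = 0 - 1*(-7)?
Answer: √167510 ≈ 409.28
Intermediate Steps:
V(b) = 7 (V(b) = 0 + 7 = 7)
h(Y, v) = -107*Y + v*(48 + v*Y²) (h(Y, v) = -107*Y + (Y²*v + 48)*v = -107*Y + (v*Y² + 48)*v = -107*Y + (48 + v*Y²)*v = -107*Y + v*(48 + v*Y²))
√(-42017 + h(V(15), -66)) = √(-42017 + (-107*7 + 48*(-66) + 7²*(-66)²)) = √(-42017 + (-749 - 3168 + 49*4356)) = √(-42017 + (-749 - 3168 + 213444)) = √(-42017 + 209527) = √167510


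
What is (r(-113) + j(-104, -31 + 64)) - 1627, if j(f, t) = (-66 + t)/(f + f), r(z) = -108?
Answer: -360847/208 ≈ -1734.8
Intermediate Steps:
j(f, t) = (-66 + t)/(2*f) (j(f, t) = (-66 + t)/((2*f)) = (-66 + t)*(1/(2*f)) = (-66 + t)/(2*f))
(r(-113) + j(-104, -31 + 64)) - 1627 = (-108 + (1/2)*(-66 + (-31 + 64))/(-104)) - 1627 = (-108 + (1/2)*(-1/104)*(-66 + 33)) - 1627 = (-108 + (1/2)*(-1/104)*(-33)) - 1627 = (-108 + 33/208) - 1627 = -22431/208 - 1627 = -360847/208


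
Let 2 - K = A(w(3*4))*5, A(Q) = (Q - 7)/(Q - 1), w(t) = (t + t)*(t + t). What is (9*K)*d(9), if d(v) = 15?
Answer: -9153/23 ≈ -397.96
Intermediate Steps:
w(t) = 4*t**2 (w(t) = (2*t)*(2*t) = 4*t**2)
A(Q) = (-7 + Q)/(-1 + Q)
K = -339/115 (K = 2 - (-7 + 4*(3*4)**2)/(-1 + 4*(3*4)**2)*5 = 2 - (-7 + 4*12**2)/(-1 + 4*12**2)*5 = 2 - (-7 + 4*144)/(-1 + 4*144)*5 = 2 - (-7 + 576)/(-1 + 576)*5 = 2 - 569/575*5 = 2 - (1/575)*569*5 = 2 - 569*5/575 = 2 - 1*569/115 = 2 - 569/115 = -339/115 ≈ -2.9478)
(9*K)*d(9) = (9*(-339/115))*15 = -3051/115*15 = -9153/23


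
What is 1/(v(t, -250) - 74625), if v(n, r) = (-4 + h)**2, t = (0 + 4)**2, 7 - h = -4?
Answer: -1/74576 ≈ -1.3409e-5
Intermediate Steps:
h = 11 (h = 7 - 1*(-4) = 7 + 4 = 11)
t = 16 (t = 4**2 = 16)
v(n, r) = 49 (v(n, r) = (-4 + 11)**2 = 7**2 = 49)
1/(v(t, -250) - 74625) = 1/(49 - 74625) = 1/(-74576) = -1/74576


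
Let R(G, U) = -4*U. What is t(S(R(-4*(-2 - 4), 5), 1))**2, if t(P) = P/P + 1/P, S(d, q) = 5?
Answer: 36/25 ≈ 1.4400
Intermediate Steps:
t(P) = 1 + 1/P
t(S(R(-4*(-2 - 4), 5), 1))**2 = ((1 + 5)/5)**2 = ((1/5)*6)**2 = (6/5)**2 = 36/25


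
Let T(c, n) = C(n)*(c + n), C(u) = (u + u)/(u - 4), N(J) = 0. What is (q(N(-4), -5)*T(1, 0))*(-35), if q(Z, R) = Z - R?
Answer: 0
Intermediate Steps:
C(u) = 2*u/(-4 + u) (C(u) = (2*u)/(-4 + u) = 2*u/(-4 + u))
T(c, n) = 2*n*(c + n)/(-4 + n) (T(c, n) = (2*n/(-4 + n))*(c + n) = 2*n*(c + n)/(-4 + n))
(q(N(-4), -5)*T(1, 0))*(-35) = ((0 - 1*(-5))*(2*0*(1 + 0)/(-4 + 0)))*(-35) = ((0 + 5)*(2*0*1/(-4)))*(-35) = (5*(2*0*(-1/4)*1))*(-35) = (5*0)*(-35) = 0*(-35) = 0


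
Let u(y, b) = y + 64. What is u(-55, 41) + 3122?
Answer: 3131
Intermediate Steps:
u(y, b) = 64 + y
u(-55, 41) + 3122 = (64 - 55) + 3122 = 9 + 3122 = 3131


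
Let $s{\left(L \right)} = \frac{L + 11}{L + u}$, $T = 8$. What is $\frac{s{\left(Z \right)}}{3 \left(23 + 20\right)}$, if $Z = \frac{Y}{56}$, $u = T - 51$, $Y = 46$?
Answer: $- \frac{331}{152349} \approx -0.0021726$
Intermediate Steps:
$u = -43$ ($u = 8 - 51 = -43$)
$Z = \frac{23}{28}$ ($Z = \frac{46}{56} = 46 \cdot \frac{1}{56} = \frac{23}{28} \approx 0.82143$)
$s{\left(L \right)} = \frac{11 + L}{-43 + L}$ ($s{\left(L \right)} = \frac{L + 11}{L - 43} = \frac{11 + L}{-43 + L}$)
$\frac{s{\left(Z \right)}}{3 \left(23 + 20\right)} = \frac{\frac{1}{-43 + \frac{23}{28}} \left(11 + \frac{23}{28}\right)}{3 \left(23 + 20\right)} = \frac{\frac{1}{- \frac{1181}{28}} \cdot \frac{331}{28}}{3 \cdot 43} = \frac{\left(- \frac{28}{1181}\right) \frac{331}{28}}{129} = \left(- \frac{331}{1181}\right) \frac{1}{129} = - \frac{331}{152349}$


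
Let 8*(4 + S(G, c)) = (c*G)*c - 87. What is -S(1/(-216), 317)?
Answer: 126193/1728 ≈ 73.028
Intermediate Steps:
S(G, c) = -119/8 + G*c²/8 (S(G, c) = -4 + ((c*G)*c - 87)/8 = -4 + ((G*c)*c - 87)/8 = -4 + (G*c² - 87)/8 = -4 + (-87 + G*c²)/8 = -4 + (-87/8 + G*c²/8) = -119/8 + G*c²/8)
-S(1/(-216), 317) = -(-119/8 + (⅛)*317²/(-216)) = -(-119/8 + (⅛)*(-1/216)*100489) = -(-119/8 - 100489/1728) = -1*(-126193/1728) = 126193/1728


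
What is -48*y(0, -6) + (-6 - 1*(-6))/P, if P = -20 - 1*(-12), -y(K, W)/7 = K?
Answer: 0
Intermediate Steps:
y(K, W) = -7*K
P = -8 (P = -20 + 12 = -8)
-48*y(0, -6) + (-6 - 1*(-6))/P = -(-336)*0 + (-6 - 1*(-6))/(-8) = -48*0 + (-6 + 6)*(-⅛) = 0 + 0*(-⅛) = 0 + 0 = 0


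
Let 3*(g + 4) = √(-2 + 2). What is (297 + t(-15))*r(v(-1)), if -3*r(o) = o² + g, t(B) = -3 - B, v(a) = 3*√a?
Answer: 1339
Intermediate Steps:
g = -4 (g = -4 + √(-2 + 2)/3 = -4 + √0/3 = -4 + (⅓)*0 = -4 + 0 = -4)
r(o) = 4/3 - o²/3 (r(o) = -(o² - 4)/3 = -(-4 + o²)/3 = 4/3 - o²/3)
(297 + t(-15))*r(v(-1)) = (297 + (-3 - 1*(-15)))*(4/3 - (3*√(-1))²/3) = (297 + (-3 + 15))*(4/3 - (3*I)²/3) = (297 + 12)*(4/3 - ⅓*(-9)) = 309*(4/3 + 3) = 309*(13/3) = 1339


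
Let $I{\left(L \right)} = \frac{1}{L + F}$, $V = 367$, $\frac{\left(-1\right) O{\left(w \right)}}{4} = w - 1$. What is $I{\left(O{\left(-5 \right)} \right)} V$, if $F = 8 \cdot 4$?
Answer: $\frac{367}{56} \approx 6.5536$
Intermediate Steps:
$O{\left(w \right)} = 4 - 4 w$ ($O{\left(w \right)} = - 4 \left(w - 1\right) = - 4 \left(-1 + w\right) = 4 - 4 w$)
$F = 32$
$I{\left(L \right)} = \frac{1}{32 + L}$ ($I{\left(L \right)} = \frac{1}{L + 32} = \frac{1}{32 + L}$)
$I{\left(O{\left(-5 \right)} \right)} V = \frac{1}{32 + \left(4 - -20\right)} 367 = \frac{1}{32 + \left(4 + 20\right)} 367 = \frac{1}{32 + 24} \cdot 367 = \frac{1}{56} \cdot 367 = \frac{367}{56}$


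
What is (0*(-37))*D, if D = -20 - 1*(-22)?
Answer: 0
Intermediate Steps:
D = 2 (D = -20 + 22 = 2)
(0*(-37))*D = (0*(-37))*2 = 0*2 = 0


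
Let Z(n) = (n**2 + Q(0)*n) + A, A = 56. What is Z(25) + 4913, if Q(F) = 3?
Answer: 5669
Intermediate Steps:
Z(n) = 56 + n**2 + 3*n (Z(n) = (n**2 + 3*n) + 56 = 56 + n**2 + 3*n)
Z(25) + 4913 = (56 + 25**2 + 3*25) + 4913 = (56 + 625 + 75) + 4913 = 756 + 4913 = 5669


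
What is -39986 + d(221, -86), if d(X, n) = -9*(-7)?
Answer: -39923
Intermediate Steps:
d(X, n) = 63
-39986 + d(221, -86) = -39986 + 63 = -39923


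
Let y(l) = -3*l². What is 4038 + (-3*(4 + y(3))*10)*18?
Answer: 16458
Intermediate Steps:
4038 + (-3*(4 + y(3))*10)*18 = 4038 + (-3*(4 - 3*3²)*10)*18 = 4038 + (-3*(4 - 3*9)*10)*18 = 4038 + (-3*(4 - 27)*10)*18 = 4038 + (-3*(-23)*10)*18 = 4038 + (69*10)*18 = 4038 + 690*18 = 4038 + 12420 = 16458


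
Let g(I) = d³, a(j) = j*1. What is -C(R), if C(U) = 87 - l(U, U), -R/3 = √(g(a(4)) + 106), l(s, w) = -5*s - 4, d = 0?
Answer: -91 + 15*√106 ≈ 63.434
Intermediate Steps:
l(s, w) = -4 - 5*s
a(j) = j
g(I) = 0 (g(I) = 0³ = 0)
R = -3*√106 (R = -3*√(0 + 106) = -3*√106 ≈ -30.887)
C(U) = 91 + 5*U (C(U) = 87 - (-4 - 5*U) = 87 + (4 + 5*U) = 91 + 5*U)
-C(R) = -(91 + 5*(-3*√106)) = -(91 - 15*√106) = -91 + 15*√106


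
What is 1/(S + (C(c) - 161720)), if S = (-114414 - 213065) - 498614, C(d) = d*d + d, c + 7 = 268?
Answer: -1/919431 ≈ -1.0876e-6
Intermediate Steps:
c = 261 (c = -7 + 268 = 261)
C(d) = d + d**2 (C(d) = d**2 + d = d + d**2)
S = -826093 (S = -327479 - 498614 = -826093)
1/(S + (C(c) - 161720)) = 1/(-826093 + (261*(1 + 261) - 161720)) = 1/(-826093 + (261*262 - 161720)) = 1/(-826093 + (68382 - 161720)) = 1/(-826093 - 93338) = 1/(-919431) = -1/919431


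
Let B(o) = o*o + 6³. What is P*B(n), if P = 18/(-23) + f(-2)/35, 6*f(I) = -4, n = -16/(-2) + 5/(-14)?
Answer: -5206388/23667 ≈ -219.99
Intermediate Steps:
n = 107/14 (n = -16*(-½) + 5*(-1/14) = 8 - 5/14 = 107/14 ≈ 7.6429)
f(I) = -⅔ (f(I) = (⅙)*(-4) = -⅔)
P = -1936/2415 (P = 18/(-23) - ⅔/35 = 18*(-1/23) - ⅔*1/35 = -18/23 - 2/105 = -1936/2415 ≈ -0.80166)
B(o) = 216 + o² (B(o) = o² + 216 = 216 + o²)
P*B(n) = -1936*(216 + (107/14)²)/2415 = -1936*(216 + 11449/196)/2415 = -1936/2415*53785/196 = -5206388/23667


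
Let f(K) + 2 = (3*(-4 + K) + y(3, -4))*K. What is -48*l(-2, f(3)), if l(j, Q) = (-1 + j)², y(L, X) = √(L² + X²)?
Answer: -432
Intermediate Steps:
f(K) = -2 + K*(-7 + 3*K) (f(K) = -2 + (3*(-4 + K) + √(3² + (-4)²))*K = -2 + ((-12 + 3*K) + √(9 + 16))*K = -2 + ((-12 + 3*K) + √25)*K = -2 + ((-12 + 3*K) + 5)*K = -2 + (-7 + 3*K)*K = -2 + K*(-7 + 3*K))
-48*l(-2, f(3)) = -48*(-1 - 2)² = -48*(-3)² = -48*9 = -432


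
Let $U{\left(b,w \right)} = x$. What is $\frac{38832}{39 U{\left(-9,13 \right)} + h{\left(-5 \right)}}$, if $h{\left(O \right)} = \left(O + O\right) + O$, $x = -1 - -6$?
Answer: $\frac{3236}{15} \approx 215.73$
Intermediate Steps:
$x = 5$ ($x = -1 + 6 = 5$)
$h{\left(O \right)} = 3 O$ ($h{\left(O \right)} = 2 O + O = 3 O$)
$U{\left(b,w \right)} = 5$
$\frac{38832}{39 U{\left(-9,13 \right)} + h{\left(-5 \right)}} = \frac{38832}{39 \cdot 5 + 3 \left(-5\right)} = \frac{38832}{195 - 15} = \frac{38832}{180} = 38832 \cdot \frac{1}{180} = \frac{3236}{15}$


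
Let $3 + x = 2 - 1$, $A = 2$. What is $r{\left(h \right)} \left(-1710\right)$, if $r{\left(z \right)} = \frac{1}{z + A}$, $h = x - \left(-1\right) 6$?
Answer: $-285$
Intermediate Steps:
$x = -2$ ($x = -3 + \left(2 - 1\right) = -3 + 1 = -2$)
$h = 4$ ($h = -2 - \left(-1\right) 6 = -2 - -6 = -2 + 6 = 4$)
$r{\left(z \right)} = \frac{1}{2 + z}$ ($r{\left(z \right)} = \frac{1}{z + 2} = \frac{1}{2 + z}$)
$r{\left(h \right)} \left(-1710\right) = \frac{1}{2 + 4} \left(-1710\right) = \frac{1}{6} \left(-1710\right) = -285$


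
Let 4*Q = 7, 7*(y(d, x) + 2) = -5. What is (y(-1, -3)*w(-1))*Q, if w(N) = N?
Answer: 19/4 ≈ 4.7500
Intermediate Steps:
y(d, x) = -19/7 (y(d, x) = -2 + (⅐)*(-5) = -2 - 5/7 = -19/7)
Q = 7/4 (Q = (¼)*7 = 7/4 ≈ 1.7500)
(y(-1, -3)*w(-1))*Q = -19/7*(-1)*(7/4) = (19/7)*(7/4) = 19/4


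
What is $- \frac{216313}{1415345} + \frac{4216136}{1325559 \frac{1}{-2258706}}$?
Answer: $- \frac{4492782417662629829}{625374434285} \approx -7.1841 \cdot 10^{6}$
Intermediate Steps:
$- \frac{216313}{1415345} + \frac{4216136}{1325559 \frac{1}{-2258706}} = \left(-216313\right) \frac{1}{1415345} + \frac{4216136}{1325559 \left(- \frac{1}{2258706}\right)} = - \frac{216313}{1415345} + \frac{4216136}{- \frac{441853}{752902}} = - \frac{216313}{1415345} + 4216136 \left(- \frac{752902}{441853}\right) = - \frac{216313}{1415345} - \frac{3174337226672}{441853} = - \frac{4492782417662629829}{625374434285}$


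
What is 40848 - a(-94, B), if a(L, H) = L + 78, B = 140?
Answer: 40864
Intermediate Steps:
a(L, H) = 78 + L
40848 - a(-94, B) = 40848 - (78 - 94) = 40848 - 1*(-16) = 40848 + 16 = 40864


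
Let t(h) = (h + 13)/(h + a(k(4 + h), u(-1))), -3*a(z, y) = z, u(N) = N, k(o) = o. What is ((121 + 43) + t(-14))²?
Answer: 27573001/1024 ≈ 26927.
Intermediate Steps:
a(z, y) = -z/3
t(h) = (13 + h)/(-4/3 + 2*h/3) (t(h) = (h + 13)/(h - (4 + h)/3) = (13 + h)/(h + (-4/3 - h/3)) = (13 + h)/(-4/3 + 2*h/3))
((121 + 43) + t(-14))² = ((121 + 43) + 3*(13 - 14)/(2*(-2 - 14)))² = (164 + (3/2)*(-1)/(-16))² = (164 + (3/2)*(-1/16)*(-1))² = (164 + 3/32)² = (5251/32)² = 27573001/1024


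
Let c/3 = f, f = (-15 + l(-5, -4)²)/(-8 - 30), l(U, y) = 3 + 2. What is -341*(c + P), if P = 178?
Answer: -1148147/19 ≈ -60429.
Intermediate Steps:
l(U, y) = 5
f = -5/19 (f = (-15 + 5²)/(-8 - 30) = (-15 + 25)/(-38) = 10*(-1/38) = -5/19 ≈ -0.26316)
c = -15/19 (c = 3*(-5/19) = -15/19 ≈ -0.78947)
-341*(c + P) = -341*(-15/19 + 178) = -341*3367/19 = -1148147/19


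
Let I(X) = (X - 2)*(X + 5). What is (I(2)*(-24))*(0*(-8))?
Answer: 0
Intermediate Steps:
I(X) = (-2 + X)*(5 + X)
(I(2)*(-24))*(0*(-8)) = ((-10 + 2² + 3*2)*(-24))*(0*(-8)) = ((-10 + 4 + 6)*(-24))*0 = (0*(-24))*0 = 0*0 = 0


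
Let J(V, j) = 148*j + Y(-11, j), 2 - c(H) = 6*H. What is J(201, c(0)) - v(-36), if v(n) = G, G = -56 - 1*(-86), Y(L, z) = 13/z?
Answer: 545/2 ≈ 272.50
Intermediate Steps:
c(H) = 2 - 6*H
J(V, j) = 13/j + 148*j (J(V, j) = 148*j + 13/j = 13/j + 148*j)
G = 30 (G = -56 + 86 = 30)
v(n) = 30
J(201, c(0)) - v(-36) = (13/(2 - 6*0) + 148*(2 - 6*0)) - 1*30 = (13/(2 + 0) + 148*(2 + 0)) - 30 = (13/2 + 148*2) - 30 = (13*(1/2) + 296) - 30 = (13/2 + 296) - 30 = 605/2 - 30 = 545/2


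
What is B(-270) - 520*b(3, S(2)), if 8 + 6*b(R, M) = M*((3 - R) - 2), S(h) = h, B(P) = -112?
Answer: 928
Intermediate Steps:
b(R, M) = -4/3 + M*(1 - R)/6 (b(R, M) = -4/3 + (M*((3 - R) - 2))/6 = -4/3 + (M*(1 - R))/6 = -4/3 + M*(1 - R)/6)
B(-270) - 520*b(3, S(2)) = -112 - 520*(-4/3 + (⅙)*2 - ⅙*2*3) = -112 - 520*(-4/3 + ⅓ - 1) = -112 - 520*(-2) = -112 - 1*(-1040) = -112 + 1040 = 928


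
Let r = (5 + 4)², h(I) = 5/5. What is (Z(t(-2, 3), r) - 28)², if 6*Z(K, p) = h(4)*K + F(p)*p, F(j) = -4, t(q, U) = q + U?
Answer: 241081/36 ≈ 6696.7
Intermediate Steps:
h(I) = 1 (h(I) = 5*(⅕) = 1)
t(q, U) = U + q
r = 81 (r = 9² = 81)
Z(K, p) = -2*p/3 + K/6 (Z(K, p) = (1*K - 4*p)/6 = (K - 4*p)/6 = -2*p/3 + K/6)
(Z(t(-2, 3), r) - 28)² = ((-⅔*81 + (3 - 2)/6) - 28)² = ((-54 + (⅙)*1) - 28)² = ((-54 + ⅙) - 28)² = (-323/6 - 28)² = (-491/6)² = 241081/36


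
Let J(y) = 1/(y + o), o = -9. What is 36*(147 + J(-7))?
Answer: 21159/4 ≈ 5289.8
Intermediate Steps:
J(y) = 1/(-9 + y) (J(y) = 1/(y - 9) = 1/(-9 + y))
36*(147 + J(-7)) = 36*(147 + 1/(-9 - 7)) = 36*(147 + 1/(-16)) = 36*(147 - 1/16) = 36*(2351/16) = 21159/4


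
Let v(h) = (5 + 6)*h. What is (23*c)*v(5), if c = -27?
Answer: -34155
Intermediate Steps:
v(h) = 11*h
(23*c)*v(5) = (23*(-27))*(11*5) = -621*55 = -34155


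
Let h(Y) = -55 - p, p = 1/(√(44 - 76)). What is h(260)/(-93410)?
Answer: 11/18682 - I*√2/747280 ≈ 0.0005888 - 1.8925e-6*I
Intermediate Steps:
p = -I*√2/8 (p = 1/(√(-32)) = 1/(4*I*√2) = -I*√2/8 ≈ -0.17678*I)
h(Y) = -55 + I*√2/8 (h(Y) = -55 - (-1)*I*√2/8 = -55 + I*√2/8)
h(260)/(-93410) = (-55 + I*√2/8)/(-93410) = (-55 + I*√2/8)*(-1/93410) = 11/18682 - I*√2/747280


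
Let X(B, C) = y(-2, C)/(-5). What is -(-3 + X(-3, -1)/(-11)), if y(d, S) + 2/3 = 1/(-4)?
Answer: 181/60 ≈ 3.0167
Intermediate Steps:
y(d, S) = -11/12 (y(d, S) = -⅔ + 1/(-4) = -⅔ - ¼ = -11/12)
X(B, C) = 11/60 (X(B, C) = -11/12/(-5) = -11/12*(-⅕) = 11/60)
-(-3 + X(-3, -1)/(-11)) = -(-3 + (11/60)/(-11)) = -(-3 + (11/60)*(-1/11)) = -(-3 - 1/60) = -1*(-181/60) = 181/60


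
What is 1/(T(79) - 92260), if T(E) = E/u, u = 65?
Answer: -65/5996821 ≈ -1.0839e-5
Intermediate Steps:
T(E) = E/65
1/(T(79) - 92260) = 1/((1/65)*79 - 92260) = 1/(79/65 - 92260) = 1/(-5996821/65) = -65/5996821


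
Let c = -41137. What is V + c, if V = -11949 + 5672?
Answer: -47414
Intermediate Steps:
V = -6277
V + c = -6277 - 41137 = -47414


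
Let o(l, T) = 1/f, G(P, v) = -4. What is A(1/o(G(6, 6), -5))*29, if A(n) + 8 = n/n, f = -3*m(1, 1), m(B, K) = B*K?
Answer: -203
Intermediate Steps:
f = -3 ≈ -3.0000
o(l, T) = -⅓ (o(l, T) = 1/(-3) = -⅓)
A(n) = -7 (A(n) = -8 + n/n = -8 + 1 = -7)
A(1/o(G(6, 6), -5))*29 = -7*29 = -203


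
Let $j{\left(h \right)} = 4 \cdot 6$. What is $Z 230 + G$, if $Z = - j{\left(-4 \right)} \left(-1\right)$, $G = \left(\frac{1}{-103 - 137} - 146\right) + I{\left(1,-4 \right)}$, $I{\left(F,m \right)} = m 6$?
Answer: $\frac{1283999}{240} \approx 5350.0$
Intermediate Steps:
$j{\left(h \right)} = 24$
$I{\left(F,m \right)} = 6 m$
$G = - \frac{40801}{240}$ ($G = \left(\frac{1}{-103 - 137} - 146\right) + 6 \left(-4\right) = \left(\frac{1}{-240} - 146\right) - 24 = \left(- \frac{1}{240} - 146\right) - 24 = - \frac{35041}{240} - 24 = - \frac{40801}{240} \approx -170.0$)
$Z = 24$ ($Z = \left(-1\right) 24 \left(-1\right) = \left(-24\right) \left(-1\right) = 24$)
$Z 230 + G = 24 \cdot 230 - \frac{40801}{240} = 5520 - \frac{40801}{240} = \frac{1283999}{240}$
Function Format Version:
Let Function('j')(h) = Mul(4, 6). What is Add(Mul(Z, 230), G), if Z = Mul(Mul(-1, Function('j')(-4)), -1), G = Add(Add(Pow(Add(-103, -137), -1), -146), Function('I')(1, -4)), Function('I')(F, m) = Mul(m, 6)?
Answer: Rational(1283999, 240) ≈ 5350.0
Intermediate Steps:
Function('j')(h) = 24
Function('I')(F, m) = Mul(6, m)
G = Rational(-40801, 240) (G = Add(Add(Pow(Add(-103, -137), -1), -146), Mul(6, -4)) = Add(Add(Pow(-240, -1), -146), -24) = Add(Add(Rational(-1, 240), -146), -24) = Add(Rational(-35041, 240), -24) = Rational(-40801, 240) ≈ -170.00)
Z = 24 (Z = Mul(Mul(-1, 24), -1) = Mul(-24, -1) = 24)
Add(Mul(Z, 230), G) = Add(Mul(24, 230), Rational(-40801, 240)) = Add(5520, Rational(-40801, 240)) = Rational(1283999, 240)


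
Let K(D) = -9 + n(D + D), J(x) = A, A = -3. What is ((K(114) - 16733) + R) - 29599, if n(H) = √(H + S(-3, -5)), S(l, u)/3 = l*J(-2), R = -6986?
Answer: -53327 + √255 ≈ -53311.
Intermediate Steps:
J(x) = -3
S(l, u) = -9*l (S(l, u) = 3*(l*(-3)) = 3*(-3*l) = -9*l)
n(H) = √(27 + H) (n(H) = √(H - 9*(-3)) = √(H + 27) = √(27 + H))
K(D) = -9 + √(27 + 2*D) (K(D) = -9 + √(27 + (D + D)) = -9 + √(27 + 2*D))
((K(114) - 16733) + R) - 29599 = (((-9 + √(27 + 2*114)) - 16733) - 6986) - 29599 = (((-9 + √(27 + 228)) - 16733) - 6986) - 29599 = (((-9 + √255) - 16733) - 6986) - 29599 = ((-16742 + √255) - 6986) - 29599 = (-23728 + √255) - 29599 = -53327 + √255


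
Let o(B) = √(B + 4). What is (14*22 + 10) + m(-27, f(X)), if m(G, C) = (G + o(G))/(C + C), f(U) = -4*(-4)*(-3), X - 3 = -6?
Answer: 10185/32 - I*√23/96 ≈ 318.28 - 0.049957*I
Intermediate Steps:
o(B) = √(4 + B)
X = -3 (X = 3 - 6 = -3)
f(U) = -48 (f(U) = 16*(-3) = -48)
m(G, C) = (G + √(4 + G))/(2*C) (m(G, C) = (G + √(4 + G))/(C + C) = (G + √(4 + G))/((2*C)) = (G + √(4 + G))*(1/(2*C)) = (G + √(4 + G))/(2*C))
(14*22 + 10) + m(-27, f(X)) = (14*22 + 10) + (½)*(-27 + √(4 - 27))/(-48) = (308 + 10) + (½)*(-1/48)*(-27 + √(-23)) = 318 + (½)*(-1/48)*(-27 + I*√23) = 318 + (9/32 - I*√23/96) = 10185/32 - I*√23/96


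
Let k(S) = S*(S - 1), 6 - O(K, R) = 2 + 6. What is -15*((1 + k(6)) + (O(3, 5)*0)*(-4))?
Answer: -465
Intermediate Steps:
O(K, R) = -2 (O(K, R) = 6 - (2 + 6) = 6 - 1*8 = 6 - 8 = -2)
k(S) = S*(-1 + S)
-15*((1 + k(6)) + (O(3, 5)*0)*(-4)) = -15*((1 + 6*(-1 + 6)) - 2*0*(-4)) = -15*((1 + 6*5) + 0*(-4)) = -15*((1 + 30) + 0) = -15*(31 + 0) = -15*31 = -465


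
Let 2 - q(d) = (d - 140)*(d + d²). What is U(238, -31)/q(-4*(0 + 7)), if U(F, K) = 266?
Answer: 133/63505 ≈ 0.0020943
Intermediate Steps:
q(d) = 2 - (-140 + d)*(d + d²) (q(d) = 2 - (d - 140)*(d + d²) = 2 - (-140 + d)*(d + d²))
U(238, -31)/q(-4*(0 + 7)) = 266/(2 - (-4*(0 + 7))³ + 139*(-4*(0 + 7))² + 140*(-4*(0 + 7))) = 266/(2 - (-4*7)³ + 139*(-4*7)² + 140*(-4*7)) = 266/(2 - 1*(-28)³ + 139*(-28)² + 140*(-28)) = 266/(2 - 1*(-21952) + 139*784 - 3920) = 266/(2 + 21952 + 108976 - 3920) = 266/127010 = 266*(1/127010) = 133/63505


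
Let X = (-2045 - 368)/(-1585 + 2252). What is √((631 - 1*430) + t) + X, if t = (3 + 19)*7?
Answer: -2413/667 + √355 ≈ 15.224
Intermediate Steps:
t = 154 (t = 22*7 = 154)
X = -2413/667 ≈ -3.6177
√((631 - 1*430) + t) + X = √((631 - 1*430) + 154) - 2413/667 = √((631 - 430) + 154) - 2413/667 = √(201 + 154) - 2413/667 = √355 - 2413/667 = -2413/667 + √355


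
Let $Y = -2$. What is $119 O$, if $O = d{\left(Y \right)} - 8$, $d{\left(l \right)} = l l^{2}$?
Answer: $-1904$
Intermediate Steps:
$d{\left(l \right)} = l^{3}$
$O = -16$ ($O = \left(-2\right)^{3} - 8 = -8 - 8 = -16$)
$119 O = 119 \left(-16\right) = -1904$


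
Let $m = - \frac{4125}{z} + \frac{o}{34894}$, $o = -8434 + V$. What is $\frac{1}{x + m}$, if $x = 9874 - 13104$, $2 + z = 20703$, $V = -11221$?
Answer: $- \frac{722340694}{2333711257525} \approx -0.00030952$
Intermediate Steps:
$z = 20701$ ($z = -2 + 20703 = 20701$)
$o = -19655$ ($o = -8434 - 11221 = -19655$)
$x = -3230$ ($x = 9874 - 13104 = -3230$)
$m = - \frac{550815905}{722340694}$ ($m = - \frac{4125}{20701} - \frac{19655}{34894} = - \frac{550815905}{722340694} \approx -0.76254$)
$\frac{1}{x + m} = \frac{1}{-3230 - \frac{550815905}{722340694}} = \frac{1}{- \frac{2333711257525}{722340694}} = - \frac{722340694}{2333711257525}$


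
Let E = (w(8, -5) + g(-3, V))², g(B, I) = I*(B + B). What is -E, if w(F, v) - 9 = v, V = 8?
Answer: -1936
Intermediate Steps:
w(F, v) = 9 + v
g(B, I) = 2*B*I (g(B, I) = I*(2*B) = 2*B*I)
E = 1936 (E = ((9 - 5) + 2*(-3)*8)² = (4 - 48)² = (-44)² = 1936)
-E = -1*1936 = -1936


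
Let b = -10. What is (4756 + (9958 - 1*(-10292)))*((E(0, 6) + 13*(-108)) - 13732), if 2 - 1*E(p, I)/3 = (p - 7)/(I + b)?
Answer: -756944123/2 ≈ -3.7847e+8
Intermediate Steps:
E(p, I) = 6 - 3*(-7 + p)/(-10 + I) (E(p, I) = 6 - 3*(p - 7)/(I - 10) = 6 - 3*(-7 + p)/(-10 + I))
(4756 + (9958 - 1*(-10292)))*((E(0, 6) + 13*(-108)) - 13732) = (4756 + (9958 - 1*(-10292)))*((3*(-13 - 1*0 + 2*6)/(-10 + 6) + 13*(-108)) - 13732) = (4756 + (9958 + 10292))*((3*(-13 + 0 + 12)/(-4) - 1404) - 13732) = (4756 + 20250)*((3*(-¼)*(-1) - 1404) - 13732) = 25006*((¾ - 1404) - 13732) = 25006*(-5613/4 - 13732) = 25006*(-60541/4) = -756944123/2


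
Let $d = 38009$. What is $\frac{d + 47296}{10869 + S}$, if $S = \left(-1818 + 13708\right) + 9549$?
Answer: $\frac{85305}{32308} \approx 2.6404$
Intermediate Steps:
$S = 21439$ ($S = 11890 + 9549 = 21439$)
$\frac{d + 47296}{10869 + S} = \frac{38009 + 47296}{10869 + 21439} = \frac{85305}{32308}$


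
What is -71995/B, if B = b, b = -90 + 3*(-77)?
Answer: 71995/321 ≈ 224.28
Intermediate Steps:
b = -321 (b = -90 - 231 = -321)
B = -321
-71995/B = -71995/(-321) = -71995*(-1/321) = 71995/321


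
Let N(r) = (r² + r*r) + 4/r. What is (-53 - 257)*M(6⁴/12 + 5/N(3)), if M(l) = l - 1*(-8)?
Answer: -1045165/29 ≈ -36040.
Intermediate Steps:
N(r) = 2*r² + 4/r (N(r) = (r² + r²) + 4/r = 2*r² + 4/r)
M(l) = 8 + l (M(l) = l + 8 = 8 + l)
(-53 - 257)*M(6⁴/12 + 5/N(3)) = (-53 - 257)*(8 + (6⁴/12 + 5/((2*(2 + 3³)/3)))) = -310*(8 + (1296*(1/12) + 5/((2*(⅓)*(2 + 27))))) = -310*(8 + (108 + 5/((2*(⅓)*29)))) = -310*(8 + (108 + 5/(58/3))) = -310*(8 + (108 + 5*(3/58))) = -310*(8 + (108 + 15/58)) = -310*(8 + 6279/58) = -310*6743/58 = -1045165/29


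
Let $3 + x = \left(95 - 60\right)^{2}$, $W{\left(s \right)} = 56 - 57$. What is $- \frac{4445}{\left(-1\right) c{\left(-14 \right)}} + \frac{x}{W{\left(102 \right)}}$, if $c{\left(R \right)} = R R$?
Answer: $- \frac{33581}{28} \approx -1199.3$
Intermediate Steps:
$c{\left(R \right)} = R^{2}$
$W{\left(s \right)} = -1$
$x = 1222$ ($x = -3 + \left(95 - 60\right)^{2} = -3 + 35^{2} = -3 + 1225 = 1222$)
$- \frac{4445}{\left(-1\right) c{\left(-14 \right)}} + \frac{x}{W{\left(102 \right)}} = - \frac{4445}{\left(-1\right) \left(-14\right)^{2}} + \frac{1222}{-1} = - \frac{4445}{\left(-1\right) 196} + 1222 \left(-1\right) = - \frac{4445}{-196} - 1222 = \left(-4445\right) \left(- \frac{1}{196}\right) - 1222 = \frac{635}{28} - 1222 = - \frac{33581}{28}$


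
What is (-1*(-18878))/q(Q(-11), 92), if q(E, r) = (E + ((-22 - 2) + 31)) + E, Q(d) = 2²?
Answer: 18878/15 ≈ 1258.5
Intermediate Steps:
Q(d) = 4
q(E, r) = 7 + 2*E (q(E, r) = (E + (-24 + 31)) + E = (E + 7) + E = (7 + E) + E = 7 + 2*E)
(-1*(-18878))/q(Q(-11), 92) = (-1*(-18878))/(7 + 2*4) = 18878/(7 + 8) = 18878/15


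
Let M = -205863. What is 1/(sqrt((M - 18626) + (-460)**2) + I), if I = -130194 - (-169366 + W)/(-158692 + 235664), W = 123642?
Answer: -983871699077/128093704938384818 - 7557001*I*sqrt(12889)/128093704938384818 ≈ -7.6809e-6 - 6.6978e-9*I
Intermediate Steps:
I = -357901673/2749 (I = -130194 - (-169366 + 123642)/(-158692 + 235664) = -130194 - (-45724)/76972 = -130194 - 1*(-1633/2749) = -130194 + 1633/2749 = -357901673/2749 ≈ -1.3019e+5)
1/(sqrt((M - 18626) + (-460)**2) + I) = 1/(sqrt((-205863 - 18626) + (-460)**2) - 357901673/2749) = 1/(sqrt(-224489 + 211600) - 357901673/2749) = 1/(sqrt(-12889) - 357901673/2749) = 1/(I*sqrt(12889) - 357901673/2749) = 1/(-357901673/2749 + I*sqrt(12889))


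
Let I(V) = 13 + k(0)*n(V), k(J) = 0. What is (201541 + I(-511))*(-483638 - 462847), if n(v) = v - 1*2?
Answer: -190767837690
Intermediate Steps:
n(v) = -2 + v (n(v) = v - 2 = -2 + v)
I(V) = 13 (I(V) = 13 + 0*(-2 + V) = 13 + 0 = 13)
(201541 + I(-511))*(-483638 - 462847) = (201541 + 13)*(-483638 - 462847) = 201554*(-946485) = -190767837690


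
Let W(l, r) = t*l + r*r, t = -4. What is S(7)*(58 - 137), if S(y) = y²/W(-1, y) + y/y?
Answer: -8058/53 ≈ -152.04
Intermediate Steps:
W(l, r) = r² - 4*l (W(l, r) = -4*l + r*r = -4*l + r² = r² - 4*l)
S(y) = 1 + y²/(4 + y²) (S(y) = y²/(y² - 4*(-1)) + y/y = y²/(y² + 4) + 1 = y²/(4 + y²) + 1 = 1 + y²/(4 + y²))
S(7)*(58 - 137) = (2*(2 + 7²)/(4 + 7²))*(58 - 137) = (2*(2 + 49)/(4 + 49))*(-79) = (2*51/53)*(-79) = (2*(1/53)*51)*(-79) = (102/53)*(-79) = -8058/53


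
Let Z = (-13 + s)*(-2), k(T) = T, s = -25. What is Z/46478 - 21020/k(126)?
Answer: -244239496/1464057 ≈ -166.82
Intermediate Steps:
Z = 76 (Z = (-13 - 25)*(-2) = -38*(-2) = 76)
Z/46478 - 21020/k(126) = 76/46478 - 21020/126 = 76*(1/46478) - 21020*1/126 = 38/23239 - 10510/63 = -244239496/1464057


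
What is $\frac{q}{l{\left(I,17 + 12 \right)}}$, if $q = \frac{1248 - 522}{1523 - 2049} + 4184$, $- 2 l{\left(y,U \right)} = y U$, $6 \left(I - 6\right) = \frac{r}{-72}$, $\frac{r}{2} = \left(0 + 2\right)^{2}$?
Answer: $- \frac{118803132}{2463521} \approx -48.225$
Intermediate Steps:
$r = 8$ ($r = 2 \left(0 + 2\right)^{2} = 2 \cdot 2^{2} = 2 \cdot 4 = 8$)
$I = \frac{323}{54}$ ($I = 6 + \frac{8 \frac{1}{-72}}{6} = 6 + \frac{8 \left(- \frac{1}{72}\right)}{6} = 6 + \frac{1}{6} \left(- \frac{1}{9}\right) = 6 - \frac{1}{54} = \frac{323}{54} \approx 5.9815$)
$l{\left(y,U \right)} = - \frac{U y}{2}$ ($l{\left(y,U \right)} = - \frac{y U}{2} = - \frac{U y}{2}$)
$q = \frac{1100029}{263}$ ($q = \frac{726}{-526} + 4184 = 726 \left(- \frac{1}{526}\right) + 4184 = - \frac{363}{263} + 4184 = \frac{1100029}{263} \approx 4182.6$)
$\frac{q}{l{\left(I,17 + 12 \right)}} = \frac{1100029}{263 \left(\left(- \frac{1}{2}\right) \left(17 + 12\right) \frac{323}{54}\right)} = \frac{1100029}{263 \left(\left(- \frac{1}{2}\right) 29 \cdot \frac{323}{54}\right)} = \frac{1100029}{263 \left(- \frac{9367}{108}\right)} = \frac{1100029}{263} \left(- \frac{108}{9367}\right) = - \frac{118803132}{2463521}$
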